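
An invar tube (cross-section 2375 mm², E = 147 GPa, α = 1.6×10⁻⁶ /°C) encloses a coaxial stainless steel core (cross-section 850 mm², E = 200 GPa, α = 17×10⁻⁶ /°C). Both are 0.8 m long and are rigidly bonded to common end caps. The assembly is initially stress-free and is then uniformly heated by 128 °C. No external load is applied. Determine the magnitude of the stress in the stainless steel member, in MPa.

σ ≈ 265 MPa (compressive)

Both members must finish at the same length. With the larger α, the stainless steel tends to over-expand; the plates restrain it, putting the stainless steel in compression and the invar in tension. With no external load the two internal forces are equal and opposite, magnitude P.
Equating the net (thermal + elastic) strains gives |α₁ − α₂|·ΔT = P·[1/(A₁E₁) + 1/(A₂E₂)].
|α₁ − α₂|·ΔT = 15.4×10⁻⁶ × 128 = 0.001971.
1/(A₁E₁) + 1/(A₂E₂) = 1/(2375×147×10³) + 1/(850×200×10³) = 8.747×10⁻⁹ N⁻¹.
P = 0.001971 / 8.747×10⁻⁹ = 225400 N = 225.4 kN.
σ_{stainless steel} = P/A₂ = 225400/850 = 265.1 MPa, compressive.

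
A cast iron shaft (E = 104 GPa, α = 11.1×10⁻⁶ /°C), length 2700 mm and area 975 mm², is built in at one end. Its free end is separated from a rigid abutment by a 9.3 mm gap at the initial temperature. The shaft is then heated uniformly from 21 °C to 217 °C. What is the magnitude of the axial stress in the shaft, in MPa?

If the wall were absent the shaft would grow by αΔT L = 11.1×10⁻⁶ × 196 × 2700 = 5.874 mm.
This is smaller than the 9.3 mm clearance, so the shaft expands freely without reaching the stop — the stress is zero.

σ ≈ 0 MPa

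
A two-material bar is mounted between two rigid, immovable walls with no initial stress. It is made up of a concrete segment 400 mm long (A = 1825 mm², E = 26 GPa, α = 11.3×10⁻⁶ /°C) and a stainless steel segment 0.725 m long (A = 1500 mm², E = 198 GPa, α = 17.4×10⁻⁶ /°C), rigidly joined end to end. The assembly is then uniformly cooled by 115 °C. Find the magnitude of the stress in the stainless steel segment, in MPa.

Free thermal contraction of the whole bar: Σ αᵢΔT Lᵢ = 11.3×10⁻⁶×115×400 + 17.4×10⁻⁶×115×725 = 1.971 mm.
The rigid supports impose zero overall length change; the single axial force P common to all segments must satisfy P Σ Lᵢ/(AᵢEᵢ) = δ_free.
The series flexibility is Σ Lᵢ/(AᵢEᵢ) = 400/(1825×26×10³) + 725/(1500×198×10³) = 1.087×10⁻⁵ mm/N.
Hence P = δ_free / Σ(L/AE) = 1.971/1.087×10⁻⁵ = 181.3 kN (tensile).
σ_{stainless steel} = P / A = 181300 / 1500 = 120.8 MPa.

σ ≈ 121 MPa (tensile)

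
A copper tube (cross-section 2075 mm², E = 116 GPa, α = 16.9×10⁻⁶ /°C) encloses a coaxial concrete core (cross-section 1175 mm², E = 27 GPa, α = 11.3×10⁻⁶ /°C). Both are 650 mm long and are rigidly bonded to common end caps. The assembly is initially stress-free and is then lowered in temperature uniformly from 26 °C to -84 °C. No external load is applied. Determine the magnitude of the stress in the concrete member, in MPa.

σ ≈ 14.7 MPa (compressive)

Both members must finish at the same length. With the larger α, the copper tends to over-contract; the plates restrain it, putting the copper in tension and the concrete in compression. With no external load the two internal forces are equal and opposite, magnitude P.
Compatibility of the two members (thermal + elastic change equal): (α₁ − α₂)ΔT = P·[1/(A₁E₁) + 1/(A₂E₂)].
|α₁ − α₂|·ΔT = 5.6×10⁻⁶ × 110 = 0.000616.
1/(A₁E₁) + 1/(A₂E₂) = 1/(2075×116×10³) + 1/(1175×27×10³) = 3.568×10⁻⁸ N⁻¹.
So P = 0.000616 / 3.568×10⁻⁸ = 17.27 kN.
σ_{concrete} = P/A₂ = 17270/1175 = 14.7 MPa, compressive.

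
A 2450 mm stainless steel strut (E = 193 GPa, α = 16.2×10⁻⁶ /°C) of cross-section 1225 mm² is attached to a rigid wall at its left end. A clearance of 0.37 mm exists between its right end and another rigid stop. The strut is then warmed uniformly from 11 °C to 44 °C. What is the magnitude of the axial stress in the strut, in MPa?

σ ≈ 74 MPa (compressive)

Unrestrained expansion: δ_free = αΔT L = 16.2×10⁻⁶ × 33 × 2450 = 1.31 mm.
The gap closes (δ_free > 0.37 mm) and the wall then resists a further 1.31 − 0.37 = 0.9398 mm of expansion.
Compatibility: PL/(AE) = 0.9398 mm, so σ = P/A = E × (0.9398/2450) = 74.03 MPa.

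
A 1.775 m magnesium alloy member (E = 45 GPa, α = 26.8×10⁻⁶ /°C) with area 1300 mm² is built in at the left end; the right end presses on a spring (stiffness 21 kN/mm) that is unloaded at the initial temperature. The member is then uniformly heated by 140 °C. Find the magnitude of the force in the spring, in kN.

P ≈ 85.4 kN

Free thermal expansion: δ_free = αΔT L = 26.8×10⁻⁶ × 140 × 1775 = 6.66 mm.
With a force P in the spring, the elastic change of the member is PL/(AE) and that of the spring is P/k; compatibility requires their sum to equal δ_free.
So P = δ_free / [L/(AE) + 1/k] = 6.66 / [ 1775/(1300×45×10³) + 1/(21×10³) ].
P = 6.66 / 7.796×10⁻⁵ = 85420 N.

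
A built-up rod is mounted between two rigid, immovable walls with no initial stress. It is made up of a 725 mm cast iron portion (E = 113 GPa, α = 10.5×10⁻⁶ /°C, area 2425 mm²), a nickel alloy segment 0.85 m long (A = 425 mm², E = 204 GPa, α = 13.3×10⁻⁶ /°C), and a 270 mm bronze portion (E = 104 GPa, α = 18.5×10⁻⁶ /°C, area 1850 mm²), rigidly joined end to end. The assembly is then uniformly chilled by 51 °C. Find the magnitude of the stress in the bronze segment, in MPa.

σ ≈ 47.6 MPa (tensile)

With the walls removed the bar would change length by δ_free = Σ αᵢΔT Lᵢ = 10.5×10⁻⁶×51×725 + 13.3×10⁻⁶×51×850 + 18.5×10⁻⁶×51×270 = 1.22 mm.
Since the ends are fixed, an axial force P builds up, equal in every segment, with P · Σ Lᵢ/(AᵢEᵢ) = δ_free.
The series flexibility is Σ Lᵢ/(AᵢEᵢ) = 725/(2425×113×10³) + 850/(425×204×10³) + 270/(1850×104×10³) = 1.385×10⁻⁵ mm/N.
P = 1.22 / 1.385×10⁻⁵ = 88030 N = 88.03 kN, tensile.
σ_{bronze} = P / A = 88030 / 1850 = 47.59 MPa.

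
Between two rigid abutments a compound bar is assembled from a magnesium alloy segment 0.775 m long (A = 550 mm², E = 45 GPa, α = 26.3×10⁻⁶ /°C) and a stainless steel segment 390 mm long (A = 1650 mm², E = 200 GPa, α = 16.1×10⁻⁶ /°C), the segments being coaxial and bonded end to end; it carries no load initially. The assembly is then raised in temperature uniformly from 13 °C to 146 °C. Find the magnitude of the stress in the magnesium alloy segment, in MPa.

σ ≈ 198 MPa (compressive)

Free thermal expansion of the whole bar: Σ αᵢΔT Lᵢ = 26.3×10⁻⁶×133×775 + 16.1×10⁻⁶×133×390 = 3.546 mm.
The rigid supports impose zero overall length change; the single axial force P common to all segments must satisfy P Σ Lᵢ/(AᵢEᵢ) = δ_free.
The series flexibility is Σ Lᵢ/(AᵢEᵢ) = 775/(550×45×10³) + 390/(1650×200×10³) = 3.249×10⁻⁵ mm/N.
So P = 3.546 / 3.249×10⁻⁵ = 109.1 kN, compressive.
σ_{magnesium alloy} = P / A = 109100 / 550 = 198.4 MPa.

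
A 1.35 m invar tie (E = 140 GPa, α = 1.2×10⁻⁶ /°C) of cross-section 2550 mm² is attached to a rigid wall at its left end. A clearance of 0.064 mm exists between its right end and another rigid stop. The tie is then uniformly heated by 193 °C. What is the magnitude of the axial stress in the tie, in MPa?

If the wall were absent the tie would grow by αΔT L = 1.2×10⁻⁶ × 193 × 1350 = 0.3127 mm.
After closing the 0.064 mm clearance, 0.3127 − 0.064 = 0.2487 mm of expansion remains to be suppressed by the wall.
Compatibility: PL/(AE) = 0.2487 mm, so σ = P/A = E × (0.2487/1350) = 25.79 MPa.

σ ≈ 25.8 MPa (compressive)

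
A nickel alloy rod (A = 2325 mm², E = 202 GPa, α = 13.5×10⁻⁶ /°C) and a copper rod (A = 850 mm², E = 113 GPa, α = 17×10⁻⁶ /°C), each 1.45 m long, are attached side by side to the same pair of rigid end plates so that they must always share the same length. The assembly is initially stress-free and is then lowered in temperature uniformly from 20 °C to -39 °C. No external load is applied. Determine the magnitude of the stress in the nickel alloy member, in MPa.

σ ≈ 7.08 MPa (compressive)

Equilibrium of a rigid end plate with no external load gives equal and opposite internal forces ±P in the two members. Since α_{copper} > α_{nickel alloy}, cooling drives the copper into tension and the nickel alloy into compression.
Equating the net (thermal + elastic) strains gives |α₁ − α₂|·ΔT = P·[1/(A₁E₁) + 1/(A₂E₂)].
|α₁ − α₂|·ΔT = 3.5×10⁻⁶ × 59 = 0.0002065.
1/(A₁E₁) + 1/(A₂E₂) = 1/(2325×202×10³) + 1/(850×113×10³) = 1.254×10⁻⁸ N⁻¹.
So P = 0.0002065 / 1.254×10⁻⁸ = 16.47 kN.
σ_{nickel alloy} = P/A₁ = 16470/2325 = 7.082 MPa, compressive.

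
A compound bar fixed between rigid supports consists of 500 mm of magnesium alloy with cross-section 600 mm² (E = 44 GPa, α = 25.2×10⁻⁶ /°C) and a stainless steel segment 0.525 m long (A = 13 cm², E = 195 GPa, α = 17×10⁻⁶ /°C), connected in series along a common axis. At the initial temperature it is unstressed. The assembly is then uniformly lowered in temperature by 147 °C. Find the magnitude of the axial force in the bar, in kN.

P ≈ 151 kN (tensile)

Free thermal contraction of the whole bar: Σ αᵢΔT Lᵢ = 25.2×10⁻⁶×147×500 + 17×10⁻⁶×147×525 = 3.164 mm.
Since the ends are fixed, an axial force P builds up, equal in every segment, with P · Σ Lᵢ/(AᵢEᵢ) = δ_free.
Σ Lᵢ/(AᵢEᵢ) = 500/(600×44×10³) + 525/(1300×195×10³) = 2.101×10⁻⁵ mm/N.
Hence P = δ_free / Σ(L/AE) = 3.164/2.101×10⁻⁵ = 150.6 kN (tensile).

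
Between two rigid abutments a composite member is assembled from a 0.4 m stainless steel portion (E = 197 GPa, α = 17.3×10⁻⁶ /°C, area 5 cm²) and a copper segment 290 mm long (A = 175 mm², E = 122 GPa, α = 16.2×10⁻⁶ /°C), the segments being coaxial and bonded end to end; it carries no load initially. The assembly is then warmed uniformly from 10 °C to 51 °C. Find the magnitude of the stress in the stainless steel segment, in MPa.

With the walls removed the bar would change length by δ_free = Σ αᵢΔT Lᵢ = 17.3×10⁻⁶×41×400 + 16.2×10⁻⁶×41×290 = 0.4763 mm.
The walls prevent any net length change, so an axial force P (same in every segment) develops. Compatibility: P · Σ Lᵢ/(AᵢEᵢ) = δ_free.
Σ Lᵢ/(AᵢEᵢ) = 400/(500×197×10³) + 290/(175×122×10³) = 1.764×10⁻⁵ mm/N.
P = 0.4763 / 1.764×10⁻⁵ = 27000 N = 27 kN, compressive.
σ_{stainless steel} = P / A = 27000 / 500 = 53.99 MPa.

σ ≈ 54 MPa (compressive)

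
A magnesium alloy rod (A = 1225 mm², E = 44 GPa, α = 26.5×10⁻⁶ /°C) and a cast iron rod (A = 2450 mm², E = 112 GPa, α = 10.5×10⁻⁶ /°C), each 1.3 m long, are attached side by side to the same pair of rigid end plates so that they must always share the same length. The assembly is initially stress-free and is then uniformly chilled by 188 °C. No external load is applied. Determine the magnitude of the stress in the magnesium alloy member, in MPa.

σ ≈ 111 MPa (tensile)

The magnesium alloy has the larger α, so on cooling it would change length more than the cast iron if both were free. The rigid plates force a common final length, so the magnesium alloy is put into tension and the cast iron into compression, with equal and opposite forces P (no external load).
Compatibility of the two members (thermal + elastic change equal): (α₁ − α₂)ΔT = P·[1/(A₁E₁) + 1/(A₂E₂)].
|α₁ − α₂|·ΔT = 16×10⁻⁶ × 188 = 0.003008.
1/(A₁E₁) + 1/(A₂E₂) = 1/(1225×44×10³) + 1/(2450×112×10³) = 2.22×10⁻⁸ N⁻¹.
So P = 0.003008 / 2.22×10⁻⁸ = 135.5 kN.
σ_{magnesium alloy} = P/A₁ = 135500/1225 = 110.6 MPa, tensile.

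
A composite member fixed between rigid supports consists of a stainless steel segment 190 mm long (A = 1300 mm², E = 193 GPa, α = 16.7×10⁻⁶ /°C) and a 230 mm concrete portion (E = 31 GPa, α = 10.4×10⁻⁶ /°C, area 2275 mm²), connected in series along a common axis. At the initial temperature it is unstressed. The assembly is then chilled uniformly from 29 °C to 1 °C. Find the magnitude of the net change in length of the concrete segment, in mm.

If the supports were absent, the total length change would be Σ αᵢΔT Lᵢ = 16.7×10⁻⁶×28×190 + 10.4×10⁻⁶×28×230 = 0.1558 mm.
The walls prevent any net length change, so an axial force P (same in every segment) develops. Compatibility: P · Σ Lᵢ/(AᵢEᵢ) = δ_free.
The series flexibility is Σ Lᵢ/(AᵢEᵢ) = 190/(1300×193×10³) + 230/(2275×31×10³) = 4.019×10⁻⁶ mm/N.
So P = 0.1558 / 4.019×10⁻⁶ = 38.78 kN, tensile.
For the concrete segment, free thermal change = 10.4×10⁻⁶×28×230 = 0.06698 mm and elastic change from P = 38780×230/(2275×31×10³) = 0.1265 mm; these oppose, so the net change is 0.0595 mm (segment lengthens).

|ΔL| ≈ 0.0595 mm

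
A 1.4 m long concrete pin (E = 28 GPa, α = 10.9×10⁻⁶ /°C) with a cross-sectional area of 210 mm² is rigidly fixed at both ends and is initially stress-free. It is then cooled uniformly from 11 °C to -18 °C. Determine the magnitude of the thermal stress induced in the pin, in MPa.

σ ≈ 8.85 MPa (tensile)

Because both ends are immovable the net strain is zero, and the suppressed thermal strain is αΔT = 10.9×10⁻⁶ × 29 = 316.1×10⁻⁶.
σ = EαΔT = 28×10³ × 10.9×10⁻⁶ × 29 = 8.851 MPa (tensile; the pin is trying to contract).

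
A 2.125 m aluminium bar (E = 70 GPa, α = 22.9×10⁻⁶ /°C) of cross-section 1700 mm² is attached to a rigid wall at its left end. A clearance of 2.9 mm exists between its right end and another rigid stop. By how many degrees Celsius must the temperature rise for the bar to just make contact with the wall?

The gap closes when αΔT L = 2.9 mm, since the bar is still unstressed at that instant.
So ΔT = g/(αL) = 2.9/(22.9×10⁻⁶ × 2125) = 59.59 °C.

ΔT ≈ 59.6 °C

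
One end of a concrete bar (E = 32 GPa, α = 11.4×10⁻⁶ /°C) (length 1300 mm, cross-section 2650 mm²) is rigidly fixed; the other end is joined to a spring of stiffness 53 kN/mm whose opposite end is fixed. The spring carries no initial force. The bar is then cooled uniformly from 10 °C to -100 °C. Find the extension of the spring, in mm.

δ ≈ 0.899 mm

Free thermal contraction: δ_free = αΔT L = 11.4×10⁻⁶ × 110 × 1300 = 1.63 mm.
Let P be the tensile force in the spring. The bar extends elastically by PL/(AE) and the spring stretches by P/k; together these equal δ_free.
P [ L/(AE) + 1/k ] = δ_free → P [ 1300/(2650×32×10³) + 1/(53×10³) ] = 1.63.
P = 1.63 / 3.42×10⁻⁵ = 47670 N.
Spring extension = P/k = 47670/(53×10³) = 0.8994 mm.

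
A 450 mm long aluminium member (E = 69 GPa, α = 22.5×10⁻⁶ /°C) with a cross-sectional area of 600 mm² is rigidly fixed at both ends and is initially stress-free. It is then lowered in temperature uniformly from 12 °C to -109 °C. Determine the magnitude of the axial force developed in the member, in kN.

P ≈ 113 kN (tensile)

Full restraint means ε = 0, so the stress is σ = EαΔT = 69×10³ × 22.5×10⁻⁶ × 121 = 187.9 MPa.
Axial force P = σA = 187.9 × 600 = 112700 N = 112.7 kN, tensile.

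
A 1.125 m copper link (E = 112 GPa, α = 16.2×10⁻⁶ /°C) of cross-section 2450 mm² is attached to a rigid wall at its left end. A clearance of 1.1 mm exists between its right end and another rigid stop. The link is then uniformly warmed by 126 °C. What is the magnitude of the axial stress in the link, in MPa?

σ ≈ 119 MPa (compressive)

Free thermal elongation = αΔT L = 16.2×10⁻⁶ × 126 × 1125 = 2.296 mm.
After closing the 1.1 mm clearance, 2.296 − 1.1 = 1.196 mm of expansion remains to be suppressed by the wall.
Compatibility: PL/(AE) = 1.196 mm, so σ = P/A = E × (1.196/1125) = 119.1 MPa.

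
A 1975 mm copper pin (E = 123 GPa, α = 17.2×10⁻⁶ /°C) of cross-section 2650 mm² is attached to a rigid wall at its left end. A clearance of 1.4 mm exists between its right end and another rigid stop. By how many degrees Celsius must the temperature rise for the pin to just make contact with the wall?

ΔT ≈ 41.2 °C

Contact occurs when the free expansion equals the gap: αΔT L = 1.4 mm.
So ΔT = g/(αL) = 1.4/(17.2×10⁻⁶ × 1975) = 41.21 °C.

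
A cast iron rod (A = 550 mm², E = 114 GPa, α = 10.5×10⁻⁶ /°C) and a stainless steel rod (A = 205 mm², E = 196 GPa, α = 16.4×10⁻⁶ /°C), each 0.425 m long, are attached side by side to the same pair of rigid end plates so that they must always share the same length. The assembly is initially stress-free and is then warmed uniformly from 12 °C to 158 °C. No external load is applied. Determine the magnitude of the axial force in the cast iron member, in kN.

Both members must finish at the same length. With the larger α, the stainless steel tends to over-expand; the plates restrain it, putting the stainless steel in compression and the cast iron in tension. With no external load the two internal forces are equal and opposite, magnitude P.
Equating the net (thermal + elastic) strains gives |α₁ − α₂|·ΔT = P·[1/(A₁E₁) + 1/(A₂E₂)].
|α₁ − α₂|·ΔT = 5.9×10⁻⁶ × 146 = 0.0008614.
1/(A₁E₁) + 1/(A₂E₂) = 1/(550×114×10³) + 1/(205×196×10³) = 4.084×10⁻⁸ N⁻¹.
P = 0.0008614 / 4.084×10⁻⁸ = 21090 N = 21.09 kN.

P ≈ 21.1 kN (tensile in the cast iron)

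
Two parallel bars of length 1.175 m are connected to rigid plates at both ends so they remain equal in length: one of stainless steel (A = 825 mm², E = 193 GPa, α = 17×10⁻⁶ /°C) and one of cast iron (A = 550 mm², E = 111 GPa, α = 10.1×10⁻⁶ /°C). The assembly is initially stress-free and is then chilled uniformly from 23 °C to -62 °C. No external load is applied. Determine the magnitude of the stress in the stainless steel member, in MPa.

The stainless steel has the larger α, so on cooling it would change length more than the cast iron if both were free. The rigid plates force a common final length, so the stainless steel is put into tension and the cast iron into compression, with equal and opposite forces P (no external load).
Setting the final lengths equal and cancelling L: (α₁ − α₂)ΔT = P/(A₁E₁) + P/(A₂E₂).
|α₁ − α₂|·ΔT = 6.9×10⁻⁶ × 85 = 0.0005865.
1/(A₁E₁) + 1/(A₂E₂) = 1/(825×193×10³) + 1/(550×111×10³) = 2.266×10⁻⁸ N⁻¹.
P = 0.0005865 / 2.266×10⁻⁸ = 25880 N = 25.88 kN.
σ_{stainless steel} = P/A₁ = 25880/825 = 31.37 MPa, tensile.

σ ≈ 31.4 MPa (tensile)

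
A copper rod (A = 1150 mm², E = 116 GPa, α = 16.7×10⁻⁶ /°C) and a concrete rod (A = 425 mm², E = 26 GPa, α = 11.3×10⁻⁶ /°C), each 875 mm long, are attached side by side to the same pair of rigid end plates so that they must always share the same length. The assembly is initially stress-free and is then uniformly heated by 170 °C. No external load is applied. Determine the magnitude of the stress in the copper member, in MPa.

σ ≈ 8.15 MPa (compressive)

Both members must finish at the same length. With the larger α, the copper tends to over-expand; the plates restrain it, putting the copper in compression and the concrete in tension. With no external load the two internal forces are equal and opposite, magnitude P.
Setting the final lengths equal and cancelling L: (α₁ − α₂)ΔT = P/(A₁E₁) + P/(A₂E₂).
|α₁ − α₂|·ΔT = 5.4×10⁻⁶ × 170 = 0.000918.
1/(A₁E₁) + 1/(A₂E₂) = 1/(1150×116×10³) + 1/(425×26×10³) = 9.799×10⁻⁸ N⁻¹.
So P = 0.000918 / 9.799×10⁻⁸ = 9.368 kN.
σ_{copper} = P/A₁ = 9368/1150 = 8.146 MPa, compressive.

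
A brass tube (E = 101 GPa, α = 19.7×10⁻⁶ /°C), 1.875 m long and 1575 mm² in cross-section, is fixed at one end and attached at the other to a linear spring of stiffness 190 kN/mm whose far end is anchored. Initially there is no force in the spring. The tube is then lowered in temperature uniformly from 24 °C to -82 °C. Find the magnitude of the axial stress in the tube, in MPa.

Free thermal contraction: δ_free = αΔT L = 19.7×10⁻⁶ × 106 × 1875 = 3.915 mm.
Let P be the tensile force in the spring. The tube extends elastically by PL/(AE) and the spring stretches by P/k; together these equal δ_free.
P [ L/(AE) + 1/k ] = δ_free → P [ 1875/(1575×101×10³) + 1/(190×10³) ] = 3.915.
P = 3.915 / 1.705×10⁻⁵ = 229600 N.
σ = P/A = 229600/1575 = 145.8 MPa.

σ ≈ 146 MPa (tensile)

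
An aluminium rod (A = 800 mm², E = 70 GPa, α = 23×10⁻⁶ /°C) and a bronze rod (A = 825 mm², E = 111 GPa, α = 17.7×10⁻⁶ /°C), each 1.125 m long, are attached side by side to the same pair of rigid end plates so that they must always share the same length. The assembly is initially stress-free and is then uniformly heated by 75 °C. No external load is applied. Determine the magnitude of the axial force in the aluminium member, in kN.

The aluminium has the larger α, so on heating it would change length more than the bronze if both were free. The rigid plates force a common final length, so the aluminium is put into compression and the bronze into tension, with equal and opposite forces P (no external load).
Equating the net (thermal + elastic) strains gives |α₁ − α₂|·ΔT = P·[1/(A₁E₁) + 1/(A₂E₂)].
|α₁ − α₂|·ΔT = 5.3×10⁻⁶ × 75 = 0.0003975.
1/(A₁E₁) + 1/(A₂E₂) = 1/(800×70×10³) + 1/(825×111×10³) = 2.878×10⁻⁸ N⁻¹.
P = 0.0003975 / 2.878×10⁻⁸ = 13810 N = 13.81 kN.

P ≈ 13.8 kN (compressive in the aluminium)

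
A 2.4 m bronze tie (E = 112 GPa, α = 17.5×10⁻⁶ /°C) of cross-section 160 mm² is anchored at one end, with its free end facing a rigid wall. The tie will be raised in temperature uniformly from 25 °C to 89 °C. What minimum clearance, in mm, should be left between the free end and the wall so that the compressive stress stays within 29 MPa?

g ≈ 2.07 mm

With no wall the tie would lengthen by αΔT L = 17.5×10⁻⁶ × 64 × 2400 = 2.688 mm.
At the allowable stress the elastic shortening the wall may impose is σL/E = 29 × 2400 / (112×10³) = 0.6214 mm.
The gap must absorb the remainder: g_min = 2.688 − 0.6214 = 2.067 mm.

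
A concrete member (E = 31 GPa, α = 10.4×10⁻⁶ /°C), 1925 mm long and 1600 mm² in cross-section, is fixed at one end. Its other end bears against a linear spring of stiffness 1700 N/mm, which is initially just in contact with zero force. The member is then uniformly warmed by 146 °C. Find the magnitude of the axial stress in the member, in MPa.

σ ≈ 2.91 MPa (compressive)

Free thermal expansion: δ_free = αΔT L = 10.4×10⁻⁶ × 146 × 1925 = 2.923 mm.
With a force P in the spring, the elastic change of the member is PL/(AE) and that of the spring is P/k; compatibility requires their sum to equal δ_free.
So P = δ_free / [L/(AE) + 1/k] = 2.923 / [ 1925/(1600×31×10³) + 1/(1700) ].
P = 2.923 / 0.000627 = 4661 N.
σ = P/A = 4661/1600 = 2.913 MPa.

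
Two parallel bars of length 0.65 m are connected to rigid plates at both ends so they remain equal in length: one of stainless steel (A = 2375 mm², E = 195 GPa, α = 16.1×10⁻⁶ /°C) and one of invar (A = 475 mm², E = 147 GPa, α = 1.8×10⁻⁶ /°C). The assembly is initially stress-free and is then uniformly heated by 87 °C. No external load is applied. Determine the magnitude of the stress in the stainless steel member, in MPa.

σ ≈ 31.8 MPa (compressive)

Both members must finish at the same length. With the larger α, the stainless steel tends to over-expand; the plates restrain it, putting the stainless steel in compression and the invar in tension. With no external load the two internal forces are equal and opposite, magnitude P.
Equating the net (thermal + elastic) strains gives |α₁ − α₂|·ΔT = P·[1/(A₁E₁) + 1/(A₂E₂)].
|α₁ − α₂|·ΔT = 14.3×10⁻⁶ × 87 = 0.001244.
1/(A₁E₁) + 1/(A₂E₂) = 1/(2375×195×10³) + 1/(475×147×10³) = 1.648×10⁻⁸ N⁻¹.
P = 0.001244 / 1.648×10⁻⁸ = 75490 N = 75.49 kN.
σ_{stainless steel} = P/A₁ = 75490/2375 = 31.78 MPa, compressive.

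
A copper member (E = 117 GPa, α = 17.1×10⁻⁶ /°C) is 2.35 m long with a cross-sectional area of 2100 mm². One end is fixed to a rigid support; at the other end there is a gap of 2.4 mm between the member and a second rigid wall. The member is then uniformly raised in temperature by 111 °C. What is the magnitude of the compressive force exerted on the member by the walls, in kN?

Free thermal elongation = αΔT L = 17.1×10⁻⁶ × 111 × 2350 = 4.461 mm.
This exceeds the 2.4 mm gap, so the wall pushes back. The portion of expansion that must be recovered elastically is δ_free − gap = 4.461 − 2.4 = 2.061 mm.
Compatibility: PL/(AE) = 2.061 mm, so σ = P/A = E × (2.061/2350) = 102.6 MPa.
Force on the wall = σA = 102.6 × 2100 mm² = 215.4 kN.

P ≈ 215 kN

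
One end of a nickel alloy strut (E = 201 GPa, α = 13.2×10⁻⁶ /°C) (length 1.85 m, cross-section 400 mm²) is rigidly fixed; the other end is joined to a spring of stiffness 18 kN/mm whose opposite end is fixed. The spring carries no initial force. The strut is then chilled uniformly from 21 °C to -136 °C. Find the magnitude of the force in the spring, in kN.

The unrestrained thermal change is αΔT L = 13.2×10⁻⁶ × 157 × 1850 = 3.834 mm.
With a force P in the spring, the elastic change of the strut is PL/(AE) and that of the spring is P/k; compatibility requires their sum to equal δ_free.
P [ L/(AE) + 1/k ] = δ_free → P [ 1850/(400×201×10³) + 1/(18×10³) ] = 3.834.
P = 3.834 / 7.857×10⁻⁵ = 48800 N.

P ≈ 48.8 kN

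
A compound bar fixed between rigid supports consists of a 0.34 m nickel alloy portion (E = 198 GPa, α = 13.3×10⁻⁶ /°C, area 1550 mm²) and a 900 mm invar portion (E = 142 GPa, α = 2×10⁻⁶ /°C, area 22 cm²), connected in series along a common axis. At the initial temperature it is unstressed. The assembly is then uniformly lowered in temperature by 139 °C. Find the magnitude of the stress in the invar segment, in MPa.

σ ≈ 100 MPa (tensile)

With the walls removed the bar would change length by δ_free = Σ αᵢΔT Lᵢ = 13.3×10⁻⁶×139×340 + 2×10⁻⁶×139×900 = 0.8788 mm.
Since the ends are fixed, an axial force P builds up, equal in every segment, with P · Σ Lᵢ/(AᵢEᵢ) = δ_free.
Σ Lᵢ/(AᵢEᵢ) = 340/(1550×198×10³) + 900/(2200×142×10³) = 3.989×10⁻⁶ mm/N.
So P = 0.8788 / 3.989×10⁻⁶ = 220.3 kN, tensile.
σ_{invar} = P / A = 220300 / 2200 = 100.1 MPa.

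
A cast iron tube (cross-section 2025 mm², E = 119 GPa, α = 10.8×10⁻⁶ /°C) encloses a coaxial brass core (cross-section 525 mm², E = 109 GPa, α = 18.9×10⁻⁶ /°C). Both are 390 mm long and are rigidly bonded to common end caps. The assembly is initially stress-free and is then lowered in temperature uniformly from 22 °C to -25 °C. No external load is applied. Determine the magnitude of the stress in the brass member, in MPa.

Equilibrium of a rigid end plate with no external load gives equal and opposite internal forces ±P in the two members. Since α_{brass} > α_{cast iron}, cooling drives the brass into tension and the cast iron into compression.
Equating the net (thermal + elastic) strains gives |α₁ − α₂|·ΔT = P·[1/(A₁E₁) + 1/(A₂E₂)].
|α₁ − α₂|·ΔT = 8.1×10⁻⁶ × 47 = 0.0003807.
1/(A₁E₁) + 1/(A₂E₂) = 1/(2025×119×10³) + 1/(525×109×10³) = 2.162×10⁻⁸ N⁻¹.
P = 0.0003807 / 2.162×10⁻⁸ = 17600 N = 17.6 kN.
σ_{brass} = P/A₂ = 17600/525 = 33.53 MPa, tensile.

σ ≈ 33.5 MPa (tensile)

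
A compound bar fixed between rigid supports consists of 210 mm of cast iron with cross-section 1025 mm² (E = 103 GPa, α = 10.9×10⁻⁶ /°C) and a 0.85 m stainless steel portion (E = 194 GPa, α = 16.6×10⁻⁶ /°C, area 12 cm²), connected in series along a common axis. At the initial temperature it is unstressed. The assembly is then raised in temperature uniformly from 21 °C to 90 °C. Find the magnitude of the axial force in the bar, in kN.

If the supports were absent, the total length change would be Σ αᵢΔT Lᵢ = 10.9×10⁻⁶×69×210 + 16.6×10⁻⁶×69×850 = 1.132 mm.
The rigid supports impose zero overall length change; the single axial force P common to all segments must satisfy P Σ Lᵢ/(AᵢEᵢ) = δ_free.
Σ Lᵢ/(AᵢEᵢ) = 210/(1025×103×10³) + 850/(1200×194×10³) = 5.64×10⁻⁶ mm/N.
So P = 1.132 / 5.64×10⁻⁶ = 200.6 kN, compressive.

P ≈ 201 kN (compressive)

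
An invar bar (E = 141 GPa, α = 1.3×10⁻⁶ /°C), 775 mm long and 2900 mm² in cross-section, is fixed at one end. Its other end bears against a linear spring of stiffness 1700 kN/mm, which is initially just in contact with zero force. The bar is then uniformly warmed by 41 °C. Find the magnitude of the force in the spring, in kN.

P ≈ 16.6 kN

The unrestrained thermal change is αΔT L = 1.3×10⁻⁶ × 41 × 775 = 0.04131 mm.
Let P be the compressive force at the spring. The bar shortens elastically by PL/(AE) and the spring compresses by P/k; together these equal δ_free.
P [ L/(AE) + 1/k ] = δ_free → P [ 775/(2900×141×10³) + 1/(1700×10³) ] = 0.04131.
P = 0.04131 / 2.484×10⁻⁶ = 16630 N.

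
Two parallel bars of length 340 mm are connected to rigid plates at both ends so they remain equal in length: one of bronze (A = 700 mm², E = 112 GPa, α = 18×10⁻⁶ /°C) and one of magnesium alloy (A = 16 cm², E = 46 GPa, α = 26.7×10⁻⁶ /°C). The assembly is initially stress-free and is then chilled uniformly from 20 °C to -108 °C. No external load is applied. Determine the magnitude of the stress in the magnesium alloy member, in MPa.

σ ≈ 26.4 MPa (tensile)

The magnesium alloy has the larger α, so on cooling it would change length more than the bronze if both were free. The rigid plates force a common final length, so the magnesium alloy is put into tension and the bronze into compression, with equal and opposite forces P (no external load).
Compatibility of the two members (thermal + elastic change equal): (α₁ − α₂)ΔT = P·[1/(A₁E₁) + 1/(A₂E₂)].
|α₁ − α₂|·ΔT = 8.7×10⁻⁶ × 128 = 0.001114.
1/(A₁E₁) + 1/(A₂E₂) = 1/(700×112×10³) + 1/(1600×46×10³) = 2.634×10⁻⁸ N⁻¹.
So P = 0.001114 / 2.634×10⁻⁸ = 42.27 kN.
σ_{magnesium alloy} = P/A₂ = 42270/1600 = 26.42 MPa, tensile.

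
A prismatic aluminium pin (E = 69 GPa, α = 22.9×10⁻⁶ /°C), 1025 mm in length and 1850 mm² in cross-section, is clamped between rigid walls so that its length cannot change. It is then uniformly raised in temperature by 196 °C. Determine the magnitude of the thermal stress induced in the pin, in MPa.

With length fixed, the mechanical strain must cancel the thermal strain αΔT = 22.9×10⁻⁶ × 196 = 4488.4×10⁻⁶.
Hence σ = E·αΔT = 69×10³ × 4488.4×10⁻⁶ = 309.7 MPa, compressive.

σ ≈ 310 MPa (compressive)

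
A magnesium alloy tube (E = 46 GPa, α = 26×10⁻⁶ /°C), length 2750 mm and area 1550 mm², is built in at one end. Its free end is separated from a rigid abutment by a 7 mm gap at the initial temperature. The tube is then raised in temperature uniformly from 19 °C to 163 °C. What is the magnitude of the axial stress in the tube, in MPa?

Unrestrained expansion: δ_free = αΔT L = 26×10⁻⁶ × 144 × 2750 = 10.3 mm.
The gap closes (δ_free > 7 mm) and the wall then resists a further 10.3 − 7 = 3.296 mm of expansion.
Compatibility: PL/(AE) = 3.296 mm, so σ = P/A = E × (3.296/2750) = 55.13 MPa.

σ ≈ 55.1 MPa (compressive)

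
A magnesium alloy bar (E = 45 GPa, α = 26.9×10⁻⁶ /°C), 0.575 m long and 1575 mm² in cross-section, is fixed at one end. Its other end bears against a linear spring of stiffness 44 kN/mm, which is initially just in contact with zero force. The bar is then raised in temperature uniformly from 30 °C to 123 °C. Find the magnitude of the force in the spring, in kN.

The unrestrained thermal change is αΔT L = 26.9×10⁻⁶ × 93 × 575 = 1.438 mm.
Let P be the compressive force at the spring. The bar shortens elastically by PL/(AE) and the spring compresses by P/k; together these equal δ_free.
So P = δ_free / [L/(AE) + 1/k] = 1.438 / [ 575/(1575×45×10³) + 1/(44×10³) ].
P = 1.438 / 3.084×10⁻⁵ = 46640 N.

P ≈ 46.6 kN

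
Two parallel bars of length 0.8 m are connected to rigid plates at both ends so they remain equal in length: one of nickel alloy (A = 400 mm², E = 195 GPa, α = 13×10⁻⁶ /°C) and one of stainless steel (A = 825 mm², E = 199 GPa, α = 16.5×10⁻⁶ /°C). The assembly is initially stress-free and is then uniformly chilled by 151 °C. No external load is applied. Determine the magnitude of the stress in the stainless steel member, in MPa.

σ ≈ 33.9 MPa (tensile)

Both members must finish at the same length. With the larger α, the stainless steel tends to over-contract; the plates restrain it, putting the stainless steel in tension and the nickel alloy in compression. With no external load the two internal forces are equal and opposite, magnitude P.
Equating the net (thermal + elastic) strains gives |α₁ − α₂|·ΔT = P·[1/(A₁E₁) + 1/(A₂E₂)].
|α₁ − α₂|·ΔT = 3.5×10⁻⁶ × 151 = 0.0005285.
1/(A₁E₁) + 1/(A₂E₂) = 1/(400×195×10³) + 1/(825×199×10³) = 1.891×10⁻⁸ N⁻¹.
P = 0.0005285 / 1.891×10⁻⁸ = 27950 N = 27.95 kN.
σ_{stainless steel} = P/A₂ = 27950/825 = 33.87 MPa, tensile.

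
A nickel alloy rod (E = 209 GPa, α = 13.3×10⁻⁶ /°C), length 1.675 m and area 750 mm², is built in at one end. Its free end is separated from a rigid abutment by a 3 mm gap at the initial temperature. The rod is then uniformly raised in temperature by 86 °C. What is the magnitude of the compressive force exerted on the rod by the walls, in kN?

P ≈ 0 kN

Unrestrained expansion: δ_free = αΔT L = 13.3×10⁻⁶ × 86 × 1675 = 1.916 mm.
This is smaller than the 3 mm clearance, so the rod expands freely without reaching the stop — the stress is zero.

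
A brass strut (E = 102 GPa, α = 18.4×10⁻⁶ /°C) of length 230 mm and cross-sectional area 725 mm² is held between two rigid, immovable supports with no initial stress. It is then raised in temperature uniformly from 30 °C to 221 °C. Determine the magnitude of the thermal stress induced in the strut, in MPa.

With length fixed, the mechanical strain must cancel the thermal strain αΔT = 18.4×10⁻⁶ × 191 = 3514.4×10⁻⁶.
The stress required to suppress this strain is σ = Eε = 102×10³ × 3514.4×10⁻⁶ = 358.5 MPa, compressive since the strut is trying to expand.

σ ≈ 358 MPa (compressive)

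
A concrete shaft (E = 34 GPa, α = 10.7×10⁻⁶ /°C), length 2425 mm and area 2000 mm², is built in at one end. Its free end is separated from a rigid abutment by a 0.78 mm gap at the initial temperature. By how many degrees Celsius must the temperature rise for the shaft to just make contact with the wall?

ΔT ≈ 30.1 °C

The gap closes when αΔT L = 0.78 mm, since the shaft is still unstressed at that instant.
So ΔT = g/(αL) = 0.78/(10.7×10⁻⁶ × 2425) = 30.06 °C.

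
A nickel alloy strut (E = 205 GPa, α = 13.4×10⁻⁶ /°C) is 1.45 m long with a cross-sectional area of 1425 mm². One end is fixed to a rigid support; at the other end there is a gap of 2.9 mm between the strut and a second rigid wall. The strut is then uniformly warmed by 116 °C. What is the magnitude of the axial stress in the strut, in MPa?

σ ≈ 0 MPa

If the wall were absent the strut would grow by αΔT L = 13.4×10⁻⁶ × 116 × 1450 = 2.254 mm.
This is smaller than the 2.9 mm clearance, so the strut expands freely without reaching the stop — the stress is zero.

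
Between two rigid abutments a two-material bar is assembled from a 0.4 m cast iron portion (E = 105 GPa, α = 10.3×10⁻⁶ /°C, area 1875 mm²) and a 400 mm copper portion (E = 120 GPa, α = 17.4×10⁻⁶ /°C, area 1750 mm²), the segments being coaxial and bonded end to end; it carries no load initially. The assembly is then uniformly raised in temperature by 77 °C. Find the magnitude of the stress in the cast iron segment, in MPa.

σ ≈ 116 MPa (compressive)

With the walls removed the bar would change length by δ_free = Σ αᵢΔT Lᵢ = 10.3×10⁻⁶×77×400 + 17.4×10⁻⁶×77×400 = 0.8532 mm.
Since the ends are fixed, an axial force P builds up, equal in every segment, with P · Σ Lᵢ/(AᵢEᵢ) = δ_free.
The series flexibility is Σ Lᵢ/(AᵢEᵢ) = 400/(1875×105×10³) + 400/(1750×120×10³) = 3.937×10⁻⁶ mm/N.
So P = 0.8532 / 3.937×10⁻⁶ = 216.7 kN, compressive.
σ_{cast iron} = P / A = 216700 / 1875 = 115.6 MPa.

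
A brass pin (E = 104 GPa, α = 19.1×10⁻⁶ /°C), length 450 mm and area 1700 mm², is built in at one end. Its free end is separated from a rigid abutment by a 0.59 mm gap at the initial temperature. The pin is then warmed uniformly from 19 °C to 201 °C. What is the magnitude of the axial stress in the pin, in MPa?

If the wall were absent the pin would grow by αΔT L = 19.1×10⁻⁶ × 182 × 450 = 1.564 mm.
The gap closes (δ_free > 0.59 mm) and the wall then resists a further 1.564 − 0.59 = 0.9743 mm of expansion.
Compatibility: PL/(AE) = 0.9743 mm, so σ = P/A = E × (0.9743/450) = 225.2 MPa.

σ ≈ 225 MPa (compressive)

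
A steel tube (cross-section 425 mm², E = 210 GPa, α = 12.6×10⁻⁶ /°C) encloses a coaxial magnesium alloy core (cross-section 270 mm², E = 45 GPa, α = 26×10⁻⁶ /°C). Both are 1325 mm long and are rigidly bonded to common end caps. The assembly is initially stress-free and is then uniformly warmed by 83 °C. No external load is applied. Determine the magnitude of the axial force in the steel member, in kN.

Equilibrium of a rigid end plate with no external load gives equal and opposite internal forces ±P in the two members. Since α_{magnesium alloy} > α_{steel}, heating drives the magnesium alloy into compression and the steel into tension.
Equating the net (thermal + elastic) strains gives |α₁ − α₂|·ΔT = P·[1/(A₁E₁) + 1/(A₂E₂)].
|α₁ − α₂|·ΔT = 13.4×10⁻⁶ × 83 = 0.001112.
1/(A₁E₁) + 1/(A₂E₂) = 1/(425×210×10³) + 1/(270×45×10³) = 9.351×10⁻⁸ N⁻¹.
P = 0.001112 / 9.351×10⁻⁸ = 11890 N = 11.89 kN.

P ≈ 11.9 kN (tensile in the steel)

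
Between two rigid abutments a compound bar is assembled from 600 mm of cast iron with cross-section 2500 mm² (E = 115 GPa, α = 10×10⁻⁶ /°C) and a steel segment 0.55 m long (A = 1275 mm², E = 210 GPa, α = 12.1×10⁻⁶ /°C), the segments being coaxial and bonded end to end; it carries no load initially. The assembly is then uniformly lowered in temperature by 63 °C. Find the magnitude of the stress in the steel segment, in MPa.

Free thermal contraction of the whole bar: Σ αᵢΔT Lᵢ = 10×10⁻⁶×63×600 + 12.1×10⁻⁶×63×550 = 0.7973 mm.
The walls prevent any net length change, so an axial force P (same in every segment) develops. Compatibility: P · Σ Lᵢ/(AᵢEᵢ) = δ_free.
Σ Lᵢ/(AᵢEᵢ) = 600/(2500×115×10³) + 550/(1275×210×10³) = 4.141×10⁻⁶ mm/N.
Hence P = δ_free / Σ(L/AE) = 0.7973/4.141×10⁻⁶ = 192.5 kN (tensile).
σ_{steel} = P / A = 192500 / 1275 = 151 MPa.

σ ≈ 151 MPa (tensile)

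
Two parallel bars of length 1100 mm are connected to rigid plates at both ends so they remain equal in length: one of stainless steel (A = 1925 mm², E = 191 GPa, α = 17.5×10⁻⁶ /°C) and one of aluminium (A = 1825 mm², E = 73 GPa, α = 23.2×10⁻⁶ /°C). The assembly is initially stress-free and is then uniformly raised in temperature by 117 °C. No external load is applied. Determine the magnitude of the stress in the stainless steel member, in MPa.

σ ≈ 33.9 MPa (tensile)

Both members must finish at the same length. With the larger α, the aluminium tends to over-expand; the plates restrain it, putting the aluminium in compression and the stainless steel in tension. With no external load the two internal forces are equal and opposite, magnitude P.
Equating the net (thermal + elastic) strains gives |α₁ − α₂|·ΔT = P·[1/(A₁E₁) + 1/(A₂E₂)].
|α₁ − α₂|·ΔT = 5.7×10⁻⁶ × 117 = 0.0006669.
1/(A₁E₁) + 1/(A₂E₂) = 1/(1925×191×10³) + 1/(1825×73×10³) = 1.023×10⁻⁸ N⁻¹.
So P = 0.0006669 / 1.023×10⁻⁸ = 65.22 kN.
σ_{stainless steel} = P/A₁ = 65220/1925 = 33.88 MPa, tensile.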